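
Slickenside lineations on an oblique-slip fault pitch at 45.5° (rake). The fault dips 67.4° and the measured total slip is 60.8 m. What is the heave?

dip-slip = net slip × sin(rake) = 60.8 m × sin(45.5°) = 43.37 m
heave = dip-slip × cos(dip) = 43.37 × cos(67.4°) = 16.7 m

16.7 m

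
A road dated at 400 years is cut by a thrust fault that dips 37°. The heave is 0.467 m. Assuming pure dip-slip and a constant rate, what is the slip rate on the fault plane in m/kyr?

dip-slip = heave / cos(dip) = 0.467 m / cos(37°) = 0.5847 m
rate = 0.5847 m / 400 years = 0.00146 m/yr = 1.46 m/kyr

1.46 m/kyr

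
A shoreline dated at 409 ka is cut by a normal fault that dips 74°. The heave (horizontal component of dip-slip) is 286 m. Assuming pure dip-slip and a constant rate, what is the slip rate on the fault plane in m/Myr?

2540 m/Myr

dip-slip = heave / cos(dip) = 286 m / cos(74°) = 1038 m
rate = 1038 m / 409 ka = 0.00254 m/yr = 2540 m/Myr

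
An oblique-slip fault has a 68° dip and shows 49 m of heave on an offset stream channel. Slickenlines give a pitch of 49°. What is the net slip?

173 m

dip-slip = heave / cos(dip) = 49 / cos(68°) = 130.8 m
net slip = dip-slip / sin(rake) = 130.8 / sin(49°) = 173 m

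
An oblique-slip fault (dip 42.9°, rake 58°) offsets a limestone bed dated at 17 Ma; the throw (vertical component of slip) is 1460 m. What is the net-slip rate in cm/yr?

0.0149 cm/yr

dip-slip = throw / sin(dip) = 1460 / sin(42.9°) = 2145 m
net slip = dip-slip / sin(rake) = 2145 / sin(58°) = 2529 m
rate = 2529 m / 17 Ma = 0.000149 m/yr = 0.0149 cm/yr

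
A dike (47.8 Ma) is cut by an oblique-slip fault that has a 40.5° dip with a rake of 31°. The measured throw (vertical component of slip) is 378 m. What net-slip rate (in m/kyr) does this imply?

dip-slip = throw / sin(dip) = 378 / sin(40.5°) = 582 m
net slip = dip-slip / sin(rake) = 582 / sin(31°) = 1130 m
rate = 1130 m / 47.8 Ma = 0.0000236 m/yr = 0.0236 m/kyr

0.0236 m/kyr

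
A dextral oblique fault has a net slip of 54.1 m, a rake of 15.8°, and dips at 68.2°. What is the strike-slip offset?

52.1 m

strike-slip = net slip × cos(rake) = 54.1 m × cos(15.8°) = 52.1 m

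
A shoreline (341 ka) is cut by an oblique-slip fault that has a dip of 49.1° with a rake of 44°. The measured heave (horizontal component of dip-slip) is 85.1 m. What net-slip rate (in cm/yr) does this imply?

dip-slip = heave / cos(dip) = 85.1 / cos(49.1°) = 130 m
net slip = dip-slip / sin(rake) = 130 / sin(44°) = 187.1 m
rate = 187.1 m / 341 ka = 0.000549 m/yr = 0.0549 cm/yr

0.0549 cm/yr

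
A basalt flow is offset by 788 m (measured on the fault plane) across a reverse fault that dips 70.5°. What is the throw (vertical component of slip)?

throw = dip-slip × sin(dip) = 788 m × sin(70.5°) = 743 m

743 m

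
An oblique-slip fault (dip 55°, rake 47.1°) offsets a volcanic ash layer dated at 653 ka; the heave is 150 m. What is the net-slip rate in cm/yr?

dip-slip = heave / cos(dip) = 150 / cos(55°) = 261.5 m
net slip = dip-slip / sin(rake) = 261.5 / sin(47.1°) = 357 m
rate = 357 m / 653 ka = 0.000547 m/yr = 0.0547 cm/yr

0.0547 cm/yr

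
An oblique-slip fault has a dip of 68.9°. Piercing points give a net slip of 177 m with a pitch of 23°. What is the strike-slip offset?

strike-slip = net slip × cos(rake) = 177 m × cos(23°) = 163 m

163 m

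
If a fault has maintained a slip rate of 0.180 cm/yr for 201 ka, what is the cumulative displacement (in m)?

slip = rate × time = 0.180 cm/yr × 201 ka = 362 m

362 m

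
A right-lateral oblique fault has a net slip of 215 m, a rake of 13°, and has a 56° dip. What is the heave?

dip-slip = net slip × sin(rake) = 215 m × sin(13°) = 48.36 m
heave = dip-slip × cos(dip) = 48.36 × cos(56°) = 27 m

27 m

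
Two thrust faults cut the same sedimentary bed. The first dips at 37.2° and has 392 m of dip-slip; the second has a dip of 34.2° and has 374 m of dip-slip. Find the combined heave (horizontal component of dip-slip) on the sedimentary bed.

heave_A = 392 × cos(37.2°) = 312.2 m
heave_B = 374 × cos(34.2°) = 309.3 m
total = 312.2 + 309.3 = 622 m

622 m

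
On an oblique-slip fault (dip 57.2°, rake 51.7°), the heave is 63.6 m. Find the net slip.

150 m

dip-slip = heave / cos(dip) = 63.6 / cos(57.2°) = 117.4 m
net slip = dip-slip / sin(rake) = 117.4 / sin(51.7°) = 150 m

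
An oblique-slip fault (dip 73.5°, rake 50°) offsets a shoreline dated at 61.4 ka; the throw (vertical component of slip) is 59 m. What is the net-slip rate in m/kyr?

1.31 m/kyr

dip-slip = throw / sin(dip) = 59 / sin(73.5°) = 61.53 m
net slip = dip-slip / sin(rake) = 61.53 / sin(50°) = 80.33 m
rate = 80.33 m / 61.4 ka = 0.00131 m/yr = 1.31 m/kyr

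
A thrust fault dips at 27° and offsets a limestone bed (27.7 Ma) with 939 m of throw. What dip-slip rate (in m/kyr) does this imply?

0.0747 m/kyr

dip-slip = throw / sin(dip) = 939 m / sin(27°) = 2068 m
rate = 2068 m / 27.7 Ma = 0.0000747 m/yr = 0.0747 m/kyr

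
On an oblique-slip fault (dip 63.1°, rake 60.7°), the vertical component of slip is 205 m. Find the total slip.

264 m

dip-slip = throw / sin(dip) = 205 / sin(63.1°) = 229.9 m
net slip = dip-slip / sin(rake) = 229.9 / sin(60.7°) = 264 m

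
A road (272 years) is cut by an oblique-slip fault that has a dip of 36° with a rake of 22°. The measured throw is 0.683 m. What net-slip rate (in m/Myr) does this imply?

11400 m/Myr

dip-slip = throw / sin(dip) = 0.683 / sin(36°) = 1.162 m
net slip = dip-slip / sin(rake) = 1.162 / sin(22°) = 3.102 m
rate = 3.102 m / 272 years = 0.0114 m/yr = 11400 m/Myr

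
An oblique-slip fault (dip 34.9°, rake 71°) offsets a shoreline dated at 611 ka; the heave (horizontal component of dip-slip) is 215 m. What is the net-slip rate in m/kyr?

0.454 m/kyr

dip-slip = heave / cos(dip) = 215 / cos(34.9°) = 262.1 m
net slip = dip-slip / sin(rake) = 262.1 / sin(71°) = 277.3 m
rate = 277.3 m / 611 ka = 0.000454 m/yr = 0.454 m/kyr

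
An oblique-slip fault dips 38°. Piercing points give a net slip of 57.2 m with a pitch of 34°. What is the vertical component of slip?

19.7 m

dip-slip = net slip × sin(rake) = 57.2 m × sin(34°) = 31.99 m
throw = dip-slip × sin(dip) = 31.99 × sin(38°) = 19.7 m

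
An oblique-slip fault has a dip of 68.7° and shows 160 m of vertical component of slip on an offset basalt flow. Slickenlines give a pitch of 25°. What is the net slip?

dip-slip = throw / sin(dip) = 160 / sin(68.7°) = 171.7 m
net slip = dip-slip / sin(rake) = 171.7 / sin(25°) = 406 m

406 m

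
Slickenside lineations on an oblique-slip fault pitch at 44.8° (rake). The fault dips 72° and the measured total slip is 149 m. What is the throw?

dip-slip = net slip × sin(rake) = 149 m × sin(44.8°) = 105 m
throw = dip-slip × sin(dip) = 105 × sin(72°) = 99.9 m

99.9 m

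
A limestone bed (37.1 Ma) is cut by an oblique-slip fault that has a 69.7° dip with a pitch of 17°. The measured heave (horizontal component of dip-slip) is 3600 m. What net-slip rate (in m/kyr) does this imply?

dip-slip = heave / cos(dip) = 3600 / cos(69.7°) = 10380 m
net slip = dip-slip / sin(rake) = 10380 / sin(17°) = 35490 m
rate = 35490 m / 37.1 Ma = 0.000957 m/yr = 0.957 m/kyr

0.957 m/kyr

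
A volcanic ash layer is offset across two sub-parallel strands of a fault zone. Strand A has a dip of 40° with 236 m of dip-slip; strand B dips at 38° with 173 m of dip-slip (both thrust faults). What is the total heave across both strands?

317 m

heave_A = 236 × cos(40°) = 180.8 m
heave_B = 173 × cos(38°) = 136.3 m
total = 180.8 + 136.3 = 317 m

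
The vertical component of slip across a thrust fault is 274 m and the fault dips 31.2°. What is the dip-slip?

dip-slip = throw / sin(dip) = 274 / sin(31.2°) = 529 m

529 m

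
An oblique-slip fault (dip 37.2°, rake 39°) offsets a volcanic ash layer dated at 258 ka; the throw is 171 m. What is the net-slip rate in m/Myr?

1740 m/Myr

dip-slip = throw / sin(dip) = 171 / sin(37.2°) = 282.8 m
net slip = dip-slip / sin(rake) = 282.8 / sin(39°) = 449.4 m
rate = 449.4 m / 258 ka = 0.00174 m/yr = 1740 m/Myr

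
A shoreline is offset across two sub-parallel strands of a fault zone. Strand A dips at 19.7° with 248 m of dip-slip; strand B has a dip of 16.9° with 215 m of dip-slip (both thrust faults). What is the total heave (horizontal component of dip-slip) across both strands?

439 m

heave_A = 248 × cos(19.7°) = 233.5 m
heave_B = 215 × cos(16.9°) = 205.7 m
total = 233.5 + 205.7 = 439 m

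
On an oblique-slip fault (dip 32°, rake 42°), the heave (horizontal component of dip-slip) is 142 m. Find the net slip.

250 m

dip-slip = heave / cos(dip) = 142 / cos(32°) = 167.4 m
net slip = dip-slip / sin(rake) = 167.4 / sin(42°) = 250 m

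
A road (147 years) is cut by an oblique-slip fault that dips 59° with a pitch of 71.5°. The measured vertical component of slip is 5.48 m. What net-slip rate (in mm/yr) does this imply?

45.9 mm/yr

dip-slip = throw / sin(dip) = 5.48 / sin(59°) = 6.393 m
net slip = dip-slip / sin(rake) = 6.393 / sin(71.5°) = 6.742 m
rate = 6.742 m / 147 years = 0.0459 m/yr = 45.9 mm/yr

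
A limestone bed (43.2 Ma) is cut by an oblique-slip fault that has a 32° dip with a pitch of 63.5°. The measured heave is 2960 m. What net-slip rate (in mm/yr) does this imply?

0.0903 mm/yr

dip-slip = heave / cos(dip) = 2960 / cos(32°) = 3490 m
net slip = dip-slip / sin(rake) = 3490 / sin(63.5°) = 3900 m
rate = 3900 m / 43.2 Ma = 0.0000903 m/yr = 0.0903 mm/yr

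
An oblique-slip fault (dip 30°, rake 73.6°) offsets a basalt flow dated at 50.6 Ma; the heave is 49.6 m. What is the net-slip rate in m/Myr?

1.18 m/Myr

dip-slip = heave / cos(dip) = 49.6 / cos(30°) = 57.27 m
net slip = dip-slip / sin(rake) = 57.27 / sin(73.6°) = 59.70 m
rate = 59.70 m / 50.6 Ma = 0.00000118 m/yr = 1.18 m/Myr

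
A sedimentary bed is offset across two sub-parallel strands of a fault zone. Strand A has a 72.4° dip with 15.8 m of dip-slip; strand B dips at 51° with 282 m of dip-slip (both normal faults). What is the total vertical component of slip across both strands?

234 m

throw_A = 15.8 × sin(72.4°) = 15.06 m
throw_B = 282 × sin(51°) = 219.2 m
total = 15.06 + 219.2 = 234 m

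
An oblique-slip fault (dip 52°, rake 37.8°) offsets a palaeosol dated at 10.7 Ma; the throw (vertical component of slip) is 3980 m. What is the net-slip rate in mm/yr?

dip-slip = throw / sin(dip) = 3980 / sin(52°) = 5051 m
net slip = dip-slip / sin(rake) = 5051 / sin(37.8°) = 8241 m
rate = 8241 m / 10.7 Ma = 0.000770 m/yr = 0.770 mm/yr

0.770 mm/yr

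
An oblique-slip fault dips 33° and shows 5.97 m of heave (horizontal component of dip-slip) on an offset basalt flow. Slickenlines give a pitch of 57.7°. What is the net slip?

8.42 m

dip-slip = heave / cos(dip) = 5.97 / cos(33°) = 7.118 m
net slip = dip-slip / sin(rake) = 7.118 / sin(57.7°) = 8.42 m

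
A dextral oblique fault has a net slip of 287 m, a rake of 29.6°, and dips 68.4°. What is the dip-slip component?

dip-slip = net slip × sin(rake) = 287 m × sin(29.6°) = 142 m

142 m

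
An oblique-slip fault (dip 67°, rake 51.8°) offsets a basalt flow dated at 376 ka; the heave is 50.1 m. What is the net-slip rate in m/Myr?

dip-slip = heave / cos(dip) = 50.1 / cos(67°) = 128.2 m
net slip = dip-slip / sin(rake) = 128.2 / sin(51.8°) = 163.2 m
rate = 163.2 m / 376 ka = 0.000434 m/yr = 434 m/Myr

434 m/Myr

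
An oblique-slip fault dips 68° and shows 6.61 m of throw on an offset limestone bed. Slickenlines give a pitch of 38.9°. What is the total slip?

dip-slip = throw / sin(dip) = 6.61 / sin(68°) = 7.129 m
net slip = dip-slip / sin(rake) = 7.129 / sin(38.9°) = 11.4 m

11.4 m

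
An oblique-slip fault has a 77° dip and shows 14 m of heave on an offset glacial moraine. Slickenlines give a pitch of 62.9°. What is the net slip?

dip-slip = heave / cos(dip) = 14 / cos(77°) = 62.24 m
net slip = dip-slip / sin(rake) = 62.24 / sin(62.9°) = 69.9 m

69.9 m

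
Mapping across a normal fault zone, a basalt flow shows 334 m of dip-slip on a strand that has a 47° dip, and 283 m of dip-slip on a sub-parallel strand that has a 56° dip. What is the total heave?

386 m

heave_A = 334 × cos(47°) = 227.8 m
heave_B = 283 × cos(56°) = 158.3 m
total = 227.8 + 158.3 = 386 m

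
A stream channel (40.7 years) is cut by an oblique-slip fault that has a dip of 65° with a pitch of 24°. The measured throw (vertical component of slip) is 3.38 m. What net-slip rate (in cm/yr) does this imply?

22.5 cm/yr

dip-slip = throw / sin(dip) = 3.38 / sin(65°) = 3.729 m
net slip = dip-slip / sin(rake) = 3.729 / sin(24°) = 9.169 m
rate = 9.169 m / 40.7 years = 0.225 m/yr = 22.5 cm/yr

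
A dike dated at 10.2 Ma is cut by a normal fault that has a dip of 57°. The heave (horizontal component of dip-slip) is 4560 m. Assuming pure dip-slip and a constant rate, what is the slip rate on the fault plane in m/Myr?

821 m/Myr

dip-slip = heave / cos(dip) = 4560 m / cos(57°) = 8373 m
rate = 8373 m / 10.2 Ma = 0.000821 m/yr = 821 m/Myr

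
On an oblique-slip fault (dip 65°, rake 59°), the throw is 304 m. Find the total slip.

391 m

dip-slip = throw / sin(dip) = 304 / sin(65°) = 335.4 m
net slip = dip-slip / sin(rake) = 335.4 / sin(59°) = 391 m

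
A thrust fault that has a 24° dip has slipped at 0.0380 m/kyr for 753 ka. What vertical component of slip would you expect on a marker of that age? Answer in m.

dip-slip = rate × time = 0.0380 m/kyr × 753 ka = 28.61 m
throw = dip-slip × sin(dip) = 28.61 × sin(24°) = 11.6 m

11.6 m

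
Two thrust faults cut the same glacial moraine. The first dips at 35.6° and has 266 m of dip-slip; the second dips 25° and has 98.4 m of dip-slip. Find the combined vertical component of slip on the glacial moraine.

throw_A = 266 × sin(35.6°) = 154.8 m
throw_B = 98.4 × sin(25°) = 41.59 m
total = 154.8 + 41.59 = 196 m

196 m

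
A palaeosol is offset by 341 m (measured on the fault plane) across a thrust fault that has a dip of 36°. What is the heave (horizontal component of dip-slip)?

heave = dip-slip × cos(dip) = 341 m × cos(36°) = 276 m

276 m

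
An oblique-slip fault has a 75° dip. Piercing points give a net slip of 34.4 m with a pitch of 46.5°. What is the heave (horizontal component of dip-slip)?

6.46 m

dip-slip = net slip × sin(rake) = 34.4 m × sin(46.5°) = 24.95 m
heave = dip-slip × cos(dip) = 24.95 × cos(75°) = 6.46 m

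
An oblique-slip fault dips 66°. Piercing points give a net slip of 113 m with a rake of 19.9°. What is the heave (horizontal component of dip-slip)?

15.6 m

dip-slip = net slip × sin(rake) = 113 m × sin(19.9°) = 38.46 m
heave = dip-slip × cos(dip) = 38.46 × cos(66°) = 15.6 m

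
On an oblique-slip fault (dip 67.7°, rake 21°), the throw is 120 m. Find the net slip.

362 m

dip-slip = throw / sin(dip) = 120 / sin(67.7°) = 129.7 m
net slip = dip-slip / sin(rake) = 129.7 / sin(21°) = 362 m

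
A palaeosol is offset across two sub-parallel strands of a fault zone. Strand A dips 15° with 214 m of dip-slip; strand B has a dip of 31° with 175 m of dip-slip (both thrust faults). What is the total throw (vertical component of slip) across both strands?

throw_A = 214 × sin(15°) = 55.39 m
throw_B = 175 × sin(31°) = 90.13 m
total = 55.39 + 90.13 = 146 m

146 m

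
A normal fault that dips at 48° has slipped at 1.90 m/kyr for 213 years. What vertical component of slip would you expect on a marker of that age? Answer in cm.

30.1 cm

dip-slip = rate × time = 1.90 m/kyr × 213 years = 0.4047 m
throw = dip-slip × sin(dip) = 0.4047 × sin(48°) = 0.301 m = 30.1 cm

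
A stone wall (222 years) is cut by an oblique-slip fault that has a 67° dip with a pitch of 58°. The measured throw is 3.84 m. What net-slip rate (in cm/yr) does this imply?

2.22 cm/yr

dip-slip = throw / sin(dip) = 3.84 / sin(67°) = 4.172 m
net slip = dip-slip / sin(rake) = 4.172 / sin(58°) = 4.919 m
rate = 4.919 m / 222 years = 0.0222 m/yr = 2.22 cm/yr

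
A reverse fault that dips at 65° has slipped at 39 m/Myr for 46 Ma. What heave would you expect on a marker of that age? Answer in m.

dip-slip = rate × time = 39 m/Myr × 46 Ma = 1794 m
heave = dip-slip × cos(dip) = 1794 × cos(65°) = 758 m

758 m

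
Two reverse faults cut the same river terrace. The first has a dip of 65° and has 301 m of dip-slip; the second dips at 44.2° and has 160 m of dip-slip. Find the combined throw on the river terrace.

throw_A = 301 × sin(65°) = 272.8 m
throw_B = 160 × sin(44.2°) = 111.5 m
total = 272.8 + 111.5 = 384 m

384 m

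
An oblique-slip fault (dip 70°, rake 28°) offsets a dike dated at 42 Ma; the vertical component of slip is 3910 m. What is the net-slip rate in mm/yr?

0.211 mm/yr

dip-slip = throw / sin(dip) = 3910 / sin(70°) = 4161 m
net slip = dip-slip / sin(rake) = 4161 / sin(28°) = 8863 m
rate = 8863 m / 42 Ma = 0.000211 m/yr = 0.211 mm/yr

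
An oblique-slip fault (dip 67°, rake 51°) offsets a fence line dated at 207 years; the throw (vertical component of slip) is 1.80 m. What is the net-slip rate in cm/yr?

dip-slip = throw / sin(dip) = 1.80 / sin(67°) = 1.955 m
net slip = dip-slip / sin(rake) = 1.955 / sin(51°) = 2.516 m
rate = 2.516 m / 207 years = 0.0122 m/yr = 1.22 cm/yr

1.22 cm/yr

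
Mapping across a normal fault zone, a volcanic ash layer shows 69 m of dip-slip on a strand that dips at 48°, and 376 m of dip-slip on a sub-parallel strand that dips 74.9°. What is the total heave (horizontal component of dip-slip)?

144 m

heave_A = 69 × cos(48°) = 46.17 m
heave_B = 376 × cos(74.9°) = 97.95 m
total = 46.17 + 97.95 = 144 m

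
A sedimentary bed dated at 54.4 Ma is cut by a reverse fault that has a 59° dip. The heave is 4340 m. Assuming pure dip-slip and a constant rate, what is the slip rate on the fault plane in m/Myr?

dip-slip = heave / cos(dip) = 4340 m / cos(59°) = 8427 m
rate = 8427 m / 54.4 Ma = 0.000155 m/yr = 155 m/Myr

155 m/Myr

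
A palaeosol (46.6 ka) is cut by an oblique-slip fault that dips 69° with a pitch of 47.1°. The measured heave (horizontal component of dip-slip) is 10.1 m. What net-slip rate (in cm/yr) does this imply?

dip-slip = heave / cos(dip) = 10.1 / cos(69°) = 28.18 m
net slip = dip-slip / sin(rake) = 28.18 / sin(47.1°) = 38.47 m
rate = 38.47 m / 46.6 ka = 0.000826 m/yr = 0.0826 cm/yr

0.0826 cm/yr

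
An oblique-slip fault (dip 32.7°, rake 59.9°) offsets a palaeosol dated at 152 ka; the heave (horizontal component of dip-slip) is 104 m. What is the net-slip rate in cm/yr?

dip-slip = heave / cos(dip) = 104 / cos(32.7°) = 123.6 m
net slip = dip-slip / sin(rake) = 123.6 / sin(59.9°) = 142.9 m
rate = 142.9 m / 152 ka = 0.000940 m/yr = 0.0940 cm/yr

0.0940 cm/yr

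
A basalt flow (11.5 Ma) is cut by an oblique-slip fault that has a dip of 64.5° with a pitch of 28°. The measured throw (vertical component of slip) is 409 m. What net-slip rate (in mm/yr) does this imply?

dip-slip = throw / sin(dip) = 409 / sin(64.5°) = 453.1 m
net slip = dip-slip / sin(rake) = 453.1 / sin(28°) = 965.2 m
rate = 965.2 m / 11.5 Ma = 0.0000839 m/yr = 0.0839 mm/yr

0.0839 mm/yr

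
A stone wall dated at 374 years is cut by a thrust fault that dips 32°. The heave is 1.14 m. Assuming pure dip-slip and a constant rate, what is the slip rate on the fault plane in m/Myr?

dip-slip = heave / cos(dip) = 1.14 m / cos(32°) = 1.344 m
rate = 1.344 m / 374 years = 0.00359 m/yr = 3590 m/Myr

3590 m/Myr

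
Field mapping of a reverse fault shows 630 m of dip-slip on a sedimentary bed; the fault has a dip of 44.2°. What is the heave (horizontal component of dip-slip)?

452 m

heave = dip-slip × cos(dip) = 630 m × cos(44.2°) = 452 m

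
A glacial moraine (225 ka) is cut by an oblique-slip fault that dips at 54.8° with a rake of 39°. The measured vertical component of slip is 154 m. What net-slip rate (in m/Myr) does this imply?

dip-slip = throw / sin(dip) = 154 / sin(54.8°) = 188.5 m
net slip = dip-slip / sin(rake) = 188.5 / sin(39°) = 299.5 m
rate = 299.5 m / 225 ka = 0.00133 m/yr = 1330 m/Myr

1330 m/Myr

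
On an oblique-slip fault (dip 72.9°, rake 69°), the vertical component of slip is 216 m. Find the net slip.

dip-slip = throw / sin(dip) = 216 / sin(72.9°) = 226 m
net slip = dip-slip / sin(rake) = 226 / sin(69°) = 242 m

242 m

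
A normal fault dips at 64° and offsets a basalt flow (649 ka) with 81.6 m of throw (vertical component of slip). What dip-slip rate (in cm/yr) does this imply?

dip-slip = throw / sin(dip) = 81.6 m / sin(64°) = 90.79 m
rate = 90.79 m / 649 ka = 0.000140 m/yr = 0.0140 cm/yr

0.0140 cm/yr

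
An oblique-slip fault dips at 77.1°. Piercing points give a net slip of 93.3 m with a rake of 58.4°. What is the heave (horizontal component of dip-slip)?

dip-slip = net slip × sin(rake) = 93.3 m × sin(58.4°) = 79.47 m
heave = dip-slip × cos(dip) = 79.47 × cos(77.1°) = 17.7 m

17.7 m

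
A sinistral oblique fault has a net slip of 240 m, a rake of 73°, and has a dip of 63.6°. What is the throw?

206 m

dip-slip = net slip × sin(rake) = 240 m × sin(73°) = 229.5 m
throw = dip-slip × sin(dip) = 229.5 × sin(63.6°) = 206 m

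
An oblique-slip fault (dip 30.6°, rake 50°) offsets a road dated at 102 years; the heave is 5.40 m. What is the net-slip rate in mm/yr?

80.3 mm/yr

dip-slip = heave / cos(dip) = 5.40 / cos(30.6°) = 6.274 m
net slip = dip-slip / sin(rake) = 6.274 / sin(50°) = 8.190 m
rate = 8.190 m / 102 years = 0.0803 m/yr = 80.3 mm/yr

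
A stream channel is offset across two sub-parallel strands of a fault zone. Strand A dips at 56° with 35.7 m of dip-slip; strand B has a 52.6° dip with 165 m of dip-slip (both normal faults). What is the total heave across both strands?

120 m

heave_A = 35.7 × cos(56°) = 19.96 m
heave_B = 165 × cos(52.6°) = 100.2 m
total = 19.96 + 100.2 = 120 m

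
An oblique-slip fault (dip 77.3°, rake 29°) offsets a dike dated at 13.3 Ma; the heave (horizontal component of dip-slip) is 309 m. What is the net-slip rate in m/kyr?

dip-slip = heave / cos(dip) = 309 / cos(77.3°) = 1406 m
net slip = dip-slip / sin(rake) = 1406 / sin(29°) = 2899 m
rate = 2899 m / 13.3 Ma = 0.000218 m/yr = 0.218 m/kyr

0.218 m/kyr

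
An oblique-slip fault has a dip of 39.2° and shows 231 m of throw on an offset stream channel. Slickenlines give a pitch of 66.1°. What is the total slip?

dip-slip = throw / sin(dip) = 231 / sin(39.2°) = 365.5 m
net slip = dip-slip / sin(rake) = 365.5 / sin(66.1°) = 400 m

400 m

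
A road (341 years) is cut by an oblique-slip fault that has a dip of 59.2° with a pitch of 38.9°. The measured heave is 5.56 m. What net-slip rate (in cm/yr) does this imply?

dip-slip = heave / cos(dip) = 5.56 / cos(59.2°) = 10.86 m
net slip = dip-slip / sin(rake) = 10.86 / sin(38.9°) = 17.29 m
rate = 17.29 m / 341 years = 0.0507 m/yr = 5.07 cm/yr

5.07 cm/yr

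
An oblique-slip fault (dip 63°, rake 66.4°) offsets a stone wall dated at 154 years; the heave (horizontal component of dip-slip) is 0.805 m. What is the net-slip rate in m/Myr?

12600 m/Myr

dip-slip = heave / cos(dip) = 0.805 / cos(63°) = 1.773 m
net slip = dip-slip / sin(rake) = 1.773 / sin(66.4°) = 1.935 m
rate = 1.935 m / 154 years = 0.0126 m/yr = 12600 m/Myr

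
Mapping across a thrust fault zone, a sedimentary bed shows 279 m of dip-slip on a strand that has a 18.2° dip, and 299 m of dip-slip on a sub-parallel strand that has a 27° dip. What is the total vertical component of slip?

throw_A = 279 × sin(18.2°) = 87.14 m
throw_B = 299 × sin(27°) = 135.7 m
total = 87.14 + 135.7 = 223 m

223 m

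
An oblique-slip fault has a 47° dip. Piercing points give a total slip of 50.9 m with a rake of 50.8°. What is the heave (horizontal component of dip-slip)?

26.9 m

dip-slip = net slip × sin(rake) = 50.9 m × sin(50.8°) = 39.44 m
heave = dip-slip × cos(dip) = 39.44 × cos(47°) = 26.9 m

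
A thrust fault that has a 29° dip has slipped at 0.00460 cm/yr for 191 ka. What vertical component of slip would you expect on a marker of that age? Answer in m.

4.26 m

dip-slip = rate × time = 0.00460 cm/yr × 191 ka = 8.786 m
throw = dip-slip × sin(dip) = 8.786 × sin(29°) = 4.26 m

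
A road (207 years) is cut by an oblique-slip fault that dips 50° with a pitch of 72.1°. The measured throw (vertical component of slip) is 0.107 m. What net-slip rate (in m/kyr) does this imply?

dip-slip = throw / sin(dip) = 0.107 / sin(50°) = 0.1397 m
net slip = dip-slip / sin(rake) = 0.1397 / sin(72.1°) = 0.1468 m
rate = 0.1468 m / 207 years = 0.000709 m/yr = 0.709 m/kyr

0.709 m/kyr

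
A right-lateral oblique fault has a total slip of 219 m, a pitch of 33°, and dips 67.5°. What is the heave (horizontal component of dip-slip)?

dip-slip = net slip × sin(rake) = 219 m × sin(33°) = 119.3 m
heave = dip-slip × cos(dip) = 119.3 × cos(67.5°) = 45.6 m

45.6 m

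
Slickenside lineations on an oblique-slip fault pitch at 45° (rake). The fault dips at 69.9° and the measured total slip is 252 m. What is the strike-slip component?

strike-slip = net slip × cos(rake) = 252 m × cos(45°) = 178 m

178 m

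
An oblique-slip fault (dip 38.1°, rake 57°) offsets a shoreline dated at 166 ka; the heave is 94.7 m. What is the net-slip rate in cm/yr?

0.0864 cm/yr

dip-slip = heave / cos(dip) = 94.7 / cos(38.1°) = 120.3 m
net slip = dip-slip / sin(rake) = 120.3 / sin(57°) = 143.5 m
rate = 143.5 m / 166 ka = 0.000864 m/yr = 0.0864 cm/yr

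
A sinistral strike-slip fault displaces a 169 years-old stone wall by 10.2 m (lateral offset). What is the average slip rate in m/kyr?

rate = 10.2 m / 169 years = 0.0604 m/yr = 60.4 m/kyr

60.4 m/kyr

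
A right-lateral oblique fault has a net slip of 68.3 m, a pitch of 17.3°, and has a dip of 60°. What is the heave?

10.2 m

dip-slip = net slip × sin(rake) = 68.3 m × sin(17.3°) = 20.31 m
heave = dip-slip × cos(dip) = 20.31 × cos(60°) = 10.2 m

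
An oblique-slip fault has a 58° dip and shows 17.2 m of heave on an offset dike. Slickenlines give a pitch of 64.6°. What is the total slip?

dip-slip = heave / cos(dip) = 17.2 / cos(58°) = 32.46 m
net slip = dip-slip / sin(rake) = 32.46 / sin(64.6°) = 35.9 m

35.9 m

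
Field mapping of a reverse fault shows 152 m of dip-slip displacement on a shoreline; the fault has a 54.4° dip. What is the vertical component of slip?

throw = dip-slip × sin(dip) = 152 m × sin(54.4°) = 124 m

124 m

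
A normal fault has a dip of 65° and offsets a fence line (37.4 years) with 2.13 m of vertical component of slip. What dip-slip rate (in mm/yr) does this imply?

dip-slip = throw / sin(dip) = 2.13 m / sin(65°) = 2.350 m
rate = 2.350 m / 37.4 years = 0.0628 m/yr = 62.8 mm/yr

62.8 mm/yr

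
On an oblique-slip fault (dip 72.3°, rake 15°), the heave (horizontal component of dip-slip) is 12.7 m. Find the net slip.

dip-slip = heave / cos(dip) = 12.7 / cos(72.3°) = 41.77 m
net slip = dip-slip / sin(rake) = 41.77 / sin(15°) = 161 m

161 m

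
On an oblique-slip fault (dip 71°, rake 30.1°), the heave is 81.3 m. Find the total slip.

dip-slip = heave / cos(dip) = 81.3 / cos(71°) = 249.7 m
net slip = dip-slip / sin(rake) = 249.7 / sin(30.1°) = 498 m

498 m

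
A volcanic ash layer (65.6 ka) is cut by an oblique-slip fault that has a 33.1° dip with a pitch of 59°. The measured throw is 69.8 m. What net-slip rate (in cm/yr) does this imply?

0.227 cm/yr

dip-slip = throw / sin(dip) = 69.8 / sin(33.1°) = 127.8 m
net slip = dip-slip / sin(rake) = 127.8 / sin(59°) = 149.1 m
rate = 149.1 m / 65.6 ka = 0.00227 m/yr = 0.227 cm/yr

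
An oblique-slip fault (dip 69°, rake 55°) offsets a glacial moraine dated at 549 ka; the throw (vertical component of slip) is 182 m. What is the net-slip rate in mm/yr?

0.433 mm/yr

dip-slip = throw / sin(dip) = 182 / sin(69°) = 194.9 m
net slip = dip-slip / sin(rake) = 194.9 / sin(55°) = 238 m
rate = 238 m / 549 ka = 0.000433 m/yr = 0.433 mm/yr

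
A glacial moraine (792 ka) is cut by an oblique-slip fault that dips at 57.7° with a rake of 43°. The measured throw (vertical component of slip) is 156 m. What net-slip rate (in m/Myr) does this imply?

dip-slip = throw / sin(dip) = 156 / sin(57.7°) = 184.6 m
net slip = dip-slip / sin(rake) = 184.6 / sin(43°) = 270.6 m
rate = 270.6 m / 792 ka = 0.000342 m/yr = 342 m/Myr

342 m/Myr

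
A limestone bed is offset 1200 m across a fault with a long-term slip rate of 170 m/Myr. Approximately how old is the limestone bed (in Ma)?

age = offset / rate = 1200 m / (170 m/Myr) = 7.06e+06 yr = 7.06 Ma

7.06 Ma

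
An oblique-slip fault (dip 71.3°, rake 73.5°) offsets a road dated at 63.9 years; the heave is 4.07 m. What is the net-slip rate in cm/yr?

20.7 cm/yr

dip-slip = heave / cos(dip) = 4.07 / cos(71.3°) = 12.69 m
net slip = dip-slip / sin(rake) = 12.69 / sin(73.5°) = 13.24 m
rate = 13.24 m / 63.9 years = 0.207 m/yr = 20.7 cm/yr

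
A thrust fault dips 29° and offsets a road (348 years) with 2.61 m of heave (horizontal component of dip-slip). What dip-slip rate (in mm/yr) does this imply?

8.58 mm/yr

dip-slip = heave / cos(dip) = 2.61 m / cos(29°) = 2.984 m
rate = 2.984 m / 348 years = 0.00858 m/yr = 8.58 mm/yr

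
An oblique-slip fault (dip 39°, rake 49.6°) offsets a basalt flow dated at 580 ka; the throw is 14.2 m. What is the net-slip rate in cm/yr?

dip-slip = throw / sin(dip) = 14.2 / sin(39°) = 22.56 m
net slip = dip-slip / sin(rake) = 22.56 / sin(49.6°) = 29.63 m
rate = 29.63 m / 580 ka = 0.0000511 m/yr = 0.00511 cm/yr

0.00511 cm/yr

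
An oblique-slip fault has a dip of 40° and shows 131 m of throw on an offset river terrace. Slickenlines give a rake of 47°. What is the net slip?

dip-slip = throw / sin(dip) = 131 / sin(40°) = 203.8 m
net slip = dip-slip / sin(rake) = 203.8 / sin(47°) = 279 m

279 m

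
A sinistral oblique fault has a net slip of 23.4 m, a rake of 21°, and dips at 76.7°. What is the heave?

1.93 m

dip-slip = net slip × sin(rake) = 23.4 m × sin(21°) = 8.386 m
heave = dip-slip × cos(dip) = 8.386 × cos(76.7°) = 1.93 m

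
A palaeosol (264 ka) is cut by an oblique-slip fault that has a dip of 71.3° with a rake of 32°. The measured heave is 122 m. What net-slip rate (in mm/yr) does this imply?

2.72 mm/yr

dip-slip = heave / cos(dip) = 122 / cos(71.3°) = 380.5 m
net slip = dip-slip / sin(rake) = 380.5 / sin(32°) = 718.1 m
rate = 718.1 m / 264 ka = 0.00272 m/yr = 2.72 mm/yr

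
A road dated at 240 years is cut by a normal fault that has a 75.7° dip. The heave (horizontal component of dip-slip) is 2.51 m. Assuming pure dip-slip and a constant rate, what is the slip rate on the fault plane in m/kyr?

dip-slip = heave / cos(dip) = 2.51 m / cos(75.7°) = 10.16 m
rate = 10.16 m / 240 years = 0.0423 m/yr = 42.3 m/kyr

42.3 m/kyr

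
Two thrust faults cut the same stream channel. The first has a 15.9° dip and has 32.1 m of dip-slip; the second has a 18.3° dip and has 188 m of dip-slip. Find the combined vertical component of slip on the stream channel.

67.8 m

throw_A = 32.1 × sin(15.9°) = 8.794 m
throw_B = 188 × sin(18.3°) = 59.03 m
total = 8.794 + 59.03 = 67.8 m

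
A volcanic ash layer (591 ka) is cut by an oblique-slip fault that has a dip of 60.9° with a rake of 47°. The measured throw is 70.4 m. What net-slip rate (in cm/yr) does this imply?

0.0186 cm/yr

dip-slip = throw / sin(dip) = 70.4 / sin(60.9°) = 80.57 m
net slip = dip-slip / sin(rake) = 80.57 / sin(47°) = 110.2 m
rate = 110.2 m / 591 ka = 0.000186 m/yr = 0.0186 cm/yr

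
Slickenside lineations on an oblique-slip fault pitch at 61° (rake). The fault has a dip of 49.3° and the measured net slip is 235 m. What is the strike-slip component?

114 m

strike-slip = net slip × cos(rake) = 235 m × cos(61°) = 114 m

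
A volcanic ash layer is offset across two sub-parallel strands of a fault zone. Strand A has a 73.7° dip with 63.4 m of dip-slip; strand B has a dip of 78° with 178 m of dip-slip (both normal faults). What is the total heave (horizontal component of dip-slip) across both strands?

heave_A = 63.4 × cos(73.7°) = 17.79 m
heave_B = 178 × cos(78°) = 37.01 m
total = 17.79 + 37.01 = 54.8 m

54.8 m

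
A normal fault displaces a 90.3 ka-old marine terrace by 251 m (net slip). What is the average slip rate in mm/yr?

rate = 251 m / 90.3 ka = 0.00278 m/yr = 2.78 mm/yr

2.78 mm/yr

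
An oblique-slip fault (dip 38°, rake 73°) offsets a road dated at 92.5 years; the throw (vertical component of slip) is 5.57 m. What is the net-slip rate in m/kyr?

dip-slip = throw / sin(dip) = 5.57 / sin(38°) = 9.047 m
net slip = dip-slip / sin(rake) = 9.047 / sin(73°) = 9.461 m
rate = 9.461 m / 92.5 years = 0.102 m/yr = 102 m/kyr

102 m/kyr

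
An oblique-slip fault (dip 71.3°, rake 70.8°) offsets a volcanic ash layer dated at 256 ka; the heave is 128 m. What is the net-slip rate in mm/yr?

1.65 mm/yr

dip-slip = heave / cos(dip) = 128 / cos(71.3°) = 399.2 m
net slip = dip-slip / sin(rake) = 399.2 / sin(70.8°) = 422.8 m
rate = 422.8 m / 256 ka = 0.00165 m/yr = 1.65 mm/yr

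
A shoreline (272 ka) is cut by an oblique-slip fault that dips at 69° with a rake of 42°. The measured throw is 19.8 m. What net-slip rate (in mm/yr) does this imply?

dip-slip = throw / sin(dip) = 19.8 / sin(69°) = 21.21 m
net slip = dip-slip / sin(rake) = 21.21 / sin(42°) = 31.70 m
rate = 31.70 m / 272 ka = 0.000117 m/yr = 0.117 mm/yr

0.117 mm/yr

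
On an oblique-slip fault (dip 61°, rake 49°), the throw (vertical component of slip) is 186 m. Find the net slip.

dip-slip = throw / sin(dip) = 186 / sin(61°) = 212.7 m
net slip = dip-slip / sin(rake) = 212.7 / sin(49°) = 282 m

282 m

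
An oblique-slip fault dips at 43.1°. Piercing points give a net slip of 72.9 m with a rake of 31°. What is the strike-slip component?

strike-slip = net slip × cos(rake) = 72.9 m × cos(31°) = 62.5 m

62.5 m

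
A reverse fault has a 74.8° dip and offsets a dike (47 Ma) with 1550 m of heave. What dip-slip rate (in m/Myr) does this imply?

dip-slip = heave / cos(dip) = 1550 m / cos(74.8°) = 5912 m
rate = 5912 m / 47 Ma = 0.000126 m/yr = 126 m/Myr

126 m/Myr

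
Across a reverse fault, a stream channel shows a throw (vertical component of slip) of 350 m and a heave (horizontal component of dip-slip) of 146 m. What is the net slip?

379 m

net slip = √(throw² + heave²) = √(350² + 146²) = 379 m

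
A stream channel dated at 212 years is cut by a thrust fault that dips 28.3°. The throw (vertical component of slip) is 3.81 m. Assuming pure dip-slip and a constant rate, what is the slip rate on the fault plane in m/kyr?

37.9 m/kyr

dip-slip = throw / sin(dip) = 3.81 m / sin(28.3°) = 8.036 m
rate = 8.036 m / 212 years = 0.0379 m/yr = 37.9 m/kyr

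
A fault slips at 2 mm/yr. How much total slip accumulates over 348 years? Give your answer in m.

0.696 m

slip = rate × time = 2 mm/yr × 348 years = 0.696 m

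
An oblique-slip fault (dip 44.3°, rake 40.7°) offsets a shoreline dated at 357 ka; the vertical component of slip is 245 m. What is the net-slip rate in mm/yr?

dip-slip = throw / sin(dip) = 245 / sin(44.3°) = 350.8 m
net slip = dip-slip / sin(rake) = 350.8 / sin(40.7°) = 537.9 m
rate = 537.9 m / 357 ka = 0.00151 m/yr = 1.51 mm/yr

1.51 mm/yr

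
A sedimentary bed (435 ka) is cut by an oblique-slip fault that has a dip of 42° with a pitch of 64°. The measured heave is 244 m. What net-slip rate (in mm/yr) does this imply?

dip-slip = heave / cos(dip) = 244 / cos(42°) = 328.3 m
net slip = dip-slip / sin(rake) = 328.3 / sin(64°) = 365.3 m
rate = 365.3 m / 435 ka = 0.000840 m/yr = 0.840 mm/yr

0.840 mm/yr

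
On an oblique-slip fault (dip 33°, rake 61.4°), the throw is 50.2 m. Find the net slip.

dip-slip = throw / sin(dip) = 50.2 / sin(33°) = 92.17 m
net slip = dip-slip / sin(rake) = 92.17 / sin(61.4°) = 105 m

105 m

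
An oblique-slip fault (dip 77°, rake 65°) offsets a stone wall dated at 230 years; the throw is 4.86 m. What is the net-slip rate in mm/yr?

23.9 mm/yr

dip-slip = throw / sin(dip) = 4.86 / sin(77°) = 4.988 m
net slip = dip-slip / sin(rake) = 4.988 / sin(65°) = 5.503 m
rate = 5.503 m / 230 years = 0.0239 m/yr = 23.9 mm/yr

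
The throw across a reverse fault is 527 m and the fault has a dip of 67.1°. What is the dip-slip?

572 m

dip-slip = throw / sin(dip) = 527 / sin(67.1°) = 572 m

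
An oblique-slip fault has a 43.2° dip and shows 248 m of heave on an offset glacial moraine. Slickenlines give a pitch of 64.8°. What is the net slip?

376 m

dip-slip = heave / cos(dip) = 248 / cos(43.2°) = 340.2 m
net slip = dip-slip / sin(rake) = 340.2 / sin(64.8°) = 376 m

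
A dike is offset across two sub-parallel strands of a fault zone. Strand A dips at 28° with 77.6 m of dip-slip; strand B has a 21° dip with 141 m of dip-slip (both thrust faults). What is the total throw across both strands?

87 m

throw_A = 77.6 × sin(28°) = 36.43 m
throw_B = 141 × sin(21°) = 50.53 m
total = 36.43 + 50.53 = 87 m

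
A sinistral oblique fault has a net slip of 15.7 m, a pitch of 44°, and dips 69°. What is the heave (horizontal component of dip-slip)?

3.91 m

dip-slip = net slip × sin(rake) = 15.7 m × sin(44°) = 10.91 m
heave = dip-slip × cos(dip) = 10.91 × cos(69°) = 3.91 m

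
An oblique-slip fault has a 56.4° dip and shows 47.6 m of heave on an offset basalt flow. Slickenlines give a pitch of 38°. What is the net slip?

dip-slip = heave / cos(dip) = 47.6 / cos(56.4°) = 86.02 m
net slip = dip-slip / sin(rake) = 86.02 / sin(38°) = 140 m

140 m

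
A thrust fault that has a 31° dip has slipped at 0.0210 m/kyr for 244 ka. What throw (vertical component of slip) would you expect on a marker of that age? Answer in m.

dip-slip = rate × time = 0.0210 m/kyr × 244 ka = 5.124 m
throw = dip-slip × sin(dip) = 5.124 × sin(31°) = 2.64 m

2.64 m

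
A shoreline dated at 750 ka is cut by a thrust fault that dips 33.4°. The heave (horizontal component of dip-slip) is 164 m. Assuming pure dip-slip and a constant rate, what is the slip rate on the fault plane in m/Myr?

262 m/Myr

dip-slip = heave / cos(dip) = 164 m / cos(33.4°) = 196.4 m
rate = 196.4 m / 750 ka = 0.000262 m/yr = 262 m/Myr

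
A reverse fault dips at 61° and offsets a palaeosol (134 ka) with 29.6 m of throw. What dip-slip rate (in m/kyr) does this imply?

dip-slip = throw / sin(dip) = 29.6 m / sin(61°) = 33.84 m
rate = 33.84 m / 134 ka = 0.000253 m/yr = 0.253 m/kyr

0.253 m/kyr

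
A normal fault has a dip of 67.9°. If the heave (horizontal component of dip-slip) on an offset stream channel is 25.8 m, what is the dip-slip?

68.6 m

dip-slip = heave / cos(dip) = 25.8 / cos(67.9°) = 68.6 m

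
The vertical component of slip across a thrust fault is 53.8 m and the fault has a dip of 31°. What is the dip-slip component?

dip-slip = throw / sin(dip) = 53.8 / sin(31°) = 104 m

104 m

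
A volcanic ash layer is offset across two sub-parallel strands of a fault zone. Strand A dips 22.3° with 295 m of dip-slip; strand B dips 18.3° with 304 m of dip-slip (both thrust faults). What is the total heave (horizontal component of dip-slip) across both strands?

heave_A = 295 × cos(22.3°) = 272.9 m
heave_B = 304 × cos(18.3°) = 288.6 m
total = 272.9 + 288.6 = 562 m

562 m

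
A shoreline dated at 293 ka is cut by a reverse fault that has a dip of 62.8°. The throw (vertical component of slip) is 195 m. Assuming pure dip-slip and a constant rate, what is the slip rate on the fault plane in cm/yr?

dip-slip = throw / sin(dip) = 195 m / sin(62.8°) = 219.2 m
rate = 219.2 m / 293 ka = 0.000748 m/yr = 0.0748 cm/yr

0.0748 cm/yr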